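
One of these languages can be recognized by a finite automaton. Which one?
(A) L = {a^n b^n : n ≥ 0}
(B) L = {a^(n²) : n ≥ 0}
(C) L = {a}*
(C) {a}*

(C) L = {a}* is regular.

This can be recognized by a finite automaton (DFA/NFA).
Regular expressions like {a}* define regular languages.

The other choices are not regular:
- {a^n b^n : n ≥ 0}: After pumping, the number of a's and b's become unequal
- {a^(n²) : n ≥ 0}: After pumping, length is no longer a perfect square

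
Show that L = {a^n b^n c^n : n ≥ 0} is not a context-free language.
Assume for contradiction that L is context-free, and let p ≥ 1 be the pumping length given by the pumping lemma for CFLs.
Choose s = a^p b^p c^p. Then s ∈ L and |s| = 3p ≥ p.
By the CFL pumping lemma, s = uvxyz for some u, v, x, y, z with |vxy| ≤ p, |vy| ≥ 1, and uv^i xy^i z ∈ L for every i ≥ 0.

Because |vxy| ≤ p, the window vxy cannot contain both an a and a c: any substring of s containing both must include the entire block b^p plus at least one a and one c, so it has length ≥ p + 2 > p.
Hence at least one of the letters a, c does not occur in vy at all.

Take i = 0: the string uxz is obtained from s by deleting |vy| ≥ 1 symbols, so |uxz| = 3p − |vy| < 3p.
But the letter (a or c) that does not occur in vy still occurs exactly p times in uxz. Every string of L with exactly p copies of some letter is a^p b^p c^p, of length 3p. Since |uxz| < 3p, uxz ∉ L.

This contradicts the CFL pumping lemma, which requires uv^i xy^i z ∈ L for all i ≥ 0.
Hence L = {a^n b^n c^n : n ≥ 0} is not context-free. ∎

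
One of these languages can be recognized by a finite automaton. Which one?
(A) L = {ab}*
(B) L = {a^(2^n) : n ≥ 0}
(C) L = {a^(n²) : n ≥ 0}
(A) {ab}*

(A) L = {ab}* is regular.

This can be recognized by a finite automaton (DFA/NFA).
Regular expressions like {ab}* define regular languages.

The other choices are not regular:
- {a^(2^n) : n ≥ 0}: After pumping, length is no longer a power of 2
- {a^(n²) : n ≥ 0}: After pumping, length is no longer a perfect square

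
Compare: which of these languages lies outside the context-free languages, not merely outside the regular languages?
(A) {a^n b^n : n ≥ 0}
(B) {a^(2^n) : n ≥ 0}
(B) {a^(2^n) : n ≥ 0}

(B) {a^(2^n) : n ≥ 0} requires the CFL pumping lemma.

- {a^n b^n : n ≥ 0} is context-free (but not regular)
  • Can be shown non-regular with the regular pumping lemma
  • After pumping, the number of a's and b's become unequal

- {a^(2^n) : n ≥ 0} is NOT context-free
  • Requires the CFL pumping lemma to prove
  • Gaps between powers of 2 grow exponentially

The CFL pumping lemma is "stronger" in that it can prove non-membership
in the larger class of context-free languages.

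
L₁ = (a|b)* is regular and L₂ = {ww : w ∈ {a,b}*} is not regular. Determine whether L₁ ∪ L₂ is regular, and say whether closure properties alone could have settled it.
Yes — L₁ ∪ L₂ is regular.

{ww} ⊆ (a|b)*, so L₁ ∪ L₂ = (a|b)*, which is regular.

Note that the bare facts "L₁ regular, L₂ non-regular" do not settle the question by themselves: the closure of regular languages under ∪, ∩, complement and difference applies only when BOTH operands are regular. With a non-regular operand the result can come out regular or non-regular depending on the specific languages, so one has to work out L₁ ∪ L₂ for this particular pair, as above.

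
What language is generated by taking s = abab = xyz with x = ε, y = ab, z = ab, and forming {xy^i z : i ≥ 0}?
{xy^i z : i ≥ 0} = {(ab)^(i+1) : i ≥ 0} = {ab, abab, ababab, ...}

With x = ε, y = ab, z = ab: Pumping 'ab' gives strings of alternating a's and b's.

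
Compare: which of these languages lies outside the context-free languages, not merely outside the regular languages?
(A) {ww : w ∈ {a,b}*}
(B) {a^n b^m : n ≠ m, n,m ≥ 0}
(A) {ww : w ∈ {a,b}*}

(A) {ww : w ∈ {a,b}*} requires the CFL pumping lemma.

- {a^n b^m : n ≠ m, n,m ≥ 0} is context-free (but not regular)
  • Can be shown non-regular with the regular pumping lemma
  • After pumping a's, we can make n = m

- {ww : w ∈ {a,b}*} is NOT context-free
  • Requires the CFL pumping lemma to prove
  • Even a PDA cannot compare two arbitrary halves symbol by symbol; CFL pumping on a^p b^p a^p b^p fails

The CFL pumping lemma is "stronger" in that it can prove non-membership
in the larger class of context-free languages.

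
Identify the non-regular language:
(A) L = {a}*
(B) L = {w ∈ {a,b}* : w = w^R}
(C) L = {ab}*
(B) {w ∈ {a,b}* : w = w^R}

(B) L = {w ∈ {a,b}* : w = w^R} is NOT regular.

The pumping lemma can be used to prove this:
After pumping, the string is no longer symmetric

The other languages are regular because they can be recognized by finite automata.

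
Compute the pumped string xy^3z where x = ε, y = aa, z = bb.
aaaaaabb

Given x = '', y = 'aa', z = 'bb' and i = 3:

xy^3z = x + y·y·...·y (3 times) + z
       = '' + 'aa'^3 + 'bb'
       = '' + 'aaaaaa' + 'bb'
       = 'aaaaaabb'

The pumped string is 'aaaaaabb' with length 8.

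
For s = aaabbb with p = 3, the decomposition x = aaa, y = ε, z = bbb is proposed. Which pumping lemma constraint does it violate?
Violated: |y| > 0

The decomposition x = aaa, y = ε, z = bbb for s = aaabbb with p = 3
violates the constraint: |y| > 0

|y| = 0, but the pumping lemma requires |y| > 0 (y must be non-empty).

Pumping lemma constraints:
1. xyz = s (decomposition is valid)
2. |xy| ≤ p
3. |y| > 0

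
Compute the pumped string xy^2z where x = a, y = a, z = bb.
aaabb

Given x = 'a', y = 'a', z = 'bb' and i = 2:

xy^2z = x + y·y·...·y (2 times) + z
       = 'a' + 'a'^2 + 'bb'
       = 'a' + 'aa' + 'bb'
       = 'aaabb'

The pumped string is 'aaabb' with length 5.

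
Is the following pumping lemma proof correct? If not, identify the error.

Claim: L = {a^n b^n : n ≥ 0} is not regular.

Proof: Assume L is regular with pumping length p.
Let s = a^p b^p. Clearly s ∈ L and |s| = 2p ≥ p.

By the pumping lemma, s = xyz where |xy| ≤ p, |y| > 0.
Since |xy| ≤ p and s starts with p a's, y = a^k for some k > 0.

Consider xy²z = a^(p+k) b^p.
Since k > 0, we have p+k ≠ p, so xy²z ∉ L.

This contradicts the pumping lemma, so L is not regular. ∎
The proof is correct.

This proof is valid because:
1. The string s = a^p b^p is correctly in L
2. The decomposition analysis is correct: y must consist only of a's
3. The contradiction is valid: pumping increases a's but not b's
4. The conclusion follows logically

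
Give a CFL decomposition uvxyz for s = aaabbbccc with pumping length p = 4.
u='aa', v='a', x='bb', y='b', z='ccc'

For s = aaabbbccc with pumping length p = 4:

One valid decomposition:
- u = 'aa'
- v = 'a'
- x = 'bb'
- y = 'b'
- z = 'ccc'

Verification:
- uvxyz = 'aa' + 'a' + 'bb' + 'b' + 'ccc' = aaabbbccc ✓
- |vxy| = |'abbb'| = 4 ≤ 4 ✓
- |vy| = |'ab'| = 2 > 0 ✓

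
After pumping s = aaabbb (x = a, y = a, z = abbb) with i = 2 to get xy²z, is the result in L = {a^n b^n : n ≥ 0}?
No

xy²z = a · aa · abbb = aaaabbb.
aaaabbb has 4 a's and 3 b's; 4 ≠ 3, so it is not in L.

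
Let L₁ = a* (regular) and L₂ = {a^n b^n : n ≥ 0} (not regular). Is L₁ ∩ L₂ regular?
Yes — L₁ ∩ L₂ is regular.

A string of a* contains no b's, and the only string of {a^n b^n} with no b's is ε (n = 0). So L₁ ∩ L₂ = {ε}, a finite language, which is regular.

Note that the bare facts "L₁ regular, L₂ non-regular" do not settle the question by themselves: the closure of regular languages under ∪, ∩, complement and difference applies only when BOTH operands are regular. With a non-regular operand the result can come out regular or non-regular depending on the specific languages, so one has to work out L₁ ∩ L₂ for this particular pair, as above.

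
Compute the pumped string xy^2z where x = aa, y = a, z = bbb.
aaaabbb

Given x = 'aa', y = 'a', z = 'bbb' and i = 2:

xy^2z = x + y·y·...·y (2 times) + z
       = 'aa' + 'a'^2 + 'bbb'
       = 'aa' + 'aa' + 'bbb'
       = 'aaaabbb'

The pumped string is 'aaaabbb' with length 7.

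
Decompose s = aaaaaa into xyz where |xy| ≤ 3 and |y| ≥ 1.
x = 'aa', y = 'a', z = 'aaa'

For s = aaaaaa and p = 3, one valid decomposition is:
- x = 'aa' (length 2)
- y = 'a' (length 1)
- z = 'aaa' (length 3)

Verification:
- xyz = 'aa' + 'a' + 'aaa' = aaaaaa ✓
- |xy| = 3 ≤ 3 ✓
- |y| = 1 > 0 ✓

All pumping lemma constraints are satisfied.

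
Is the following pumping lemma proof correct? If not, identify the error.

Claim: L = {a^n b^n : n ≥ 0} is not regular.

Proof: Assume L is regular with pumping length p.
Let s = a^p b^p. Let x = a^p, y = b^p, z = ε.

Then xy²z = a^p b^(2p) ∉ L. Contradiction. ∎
The proof is INCORRECT.

Error: The decomposition violates |xy| ≤ p.
With x = a^p and y = b^p, we have |xy| = 2p > p.
The pumping lemma requires |xy| ≤ p, so y must be within the first p characters.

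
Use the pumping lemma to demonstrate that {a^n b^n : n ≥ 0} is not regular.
Assume for contradiction that L is regular, and let p ≥ 1 be the pumping length given by the pumping lemma.
Choose s = a^p b^p. Then s ∈ L and |s| = 2p ≥ p.
By the pumping lemma, s = xyz for some x, y, z with |xy| ≤ p, |y| ≥ 1, and xy^i z ∈ L for every i ≥ 0.
Since |xy| ≤ p and the first p symbols of s are all a's, we must have y = a^k for some k with 1 ≤ k ≤ p.

Take i = 2: xy²z = a^(p + k) b^p.
This string has p + k a's but p b's, and p + k > p because k ≥ 1. So xy²z ∉ L.

This contradicts the pumping lemma, which requires xy^i z ∈ L for all i ≥ 0.
Hence L = {a^n b^n : n ≥ 0} is not regular. ∎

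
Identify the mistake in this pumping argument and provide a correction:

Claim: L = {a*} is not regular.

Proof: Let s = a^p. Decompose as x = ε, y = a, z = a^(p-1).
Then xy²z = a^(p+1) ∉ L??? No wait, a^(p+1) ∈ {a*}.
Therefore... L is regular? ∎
Error: The proof attempts to show a*  is not regular, but a* IS regular!

Correction: a* is a regular language (recognized by a simple DFA with one accepting state and self-loop on 'a'). The pumping lemma can only prove non-regularity, not regularity. For regular languages, pumping always works.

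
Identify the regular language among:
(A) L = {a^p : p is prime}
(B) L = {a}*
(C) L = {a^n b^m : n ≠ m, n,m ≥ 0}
(B) {a}*

(B) L = {a}* is regular.

This can be recognized by a finite automaton (DFA/NFA).
Regular expressions like {a}* define regular languages.

The other choices are not regular:
- {a^p : p is prime}: After pumping, the length becomes composite
- {a^n b^m : n ≠ m, n,m ≥ 0}: After pumping a's, we can make n = m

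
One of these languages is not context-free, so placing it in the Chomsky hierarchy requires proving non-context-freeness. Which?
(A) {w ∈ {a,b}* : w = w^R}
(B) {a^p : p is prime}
(B) {a^p : p is prime}

(B) {a^p : p is prime} requires the CFL pumping lemma.

- {w ∈ {a,b}* : w = w^R} is context-free (but not regular)
  • Can be shown non-regular with the regular pumping lemma
  • After pumping, the string is no longer symmetric

- {a^p : p is prime} is NOT context-free
  • Requires the CFL pumping lemma to prove
  • The CFL pumping lemma also fails because prime gaps are unbounded

The CFL pumping lemma is "stronger" in that it can prove non-membership
in the larger class of context-free languages.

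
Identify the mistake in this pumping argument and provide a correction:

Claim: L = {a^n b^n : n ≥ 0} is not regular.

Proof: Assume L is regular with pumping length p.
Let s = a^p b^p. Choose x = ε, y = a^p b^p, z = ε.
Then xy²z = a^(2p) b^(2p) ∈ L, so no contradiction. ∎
Error: The decomposition violates |xy| ≤ p. With y = a^p b^p, |xy| = |y| = 2p > p. (The proof also miscomputes xy²z, which would be a^p b^p a^p b^p rather than a^(2p) b^(2p), and it wrongly treats one harmless decomposition as settling the matter — the prover does not get to choose the decomposition.)

Correction: The pumping lemma requires |xy| ≤ p, and the argument must handle every decomposition satisfying |xy| ≤ p, |y| ≥ 1. Since s starts with p a's, any such y consists only of a's, say y = a^k with k ≥ 1. Then xy²z = a^(p+k) b^p has unequal numbers of a's and b's, so xy²z ∉ L — the required contradiction.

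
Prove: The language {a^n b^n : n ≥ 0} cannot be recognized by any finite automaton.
Assume for contradiction that L is regular, and let p ≥ 1 be the pumping length given by the pumping lemma.
Choose s = a^p b^p. Then s ∈ L and |s| = 2p ≥ p.
By the pumping lemma, s = xyz for some x, y, z with |xy| ≤ p, |y| ≥ 1, and xy^i z ∈ L for every i ≥ 0.
Since |xy| ≤ p and the first p symbols of s are all a's, we must have y = a^k for some k with 1 ≤ k ≤ p.

Take i = 0: xy⁰z = a^(p − k) b^p.
This string has p − k a's but p b's, and p − k < p because k ≥ 1. So xy⁰z ∉ L.

This contradicts the pumping lemma, which requires xy^i z ∈ L for all i ≥ 0.
Hence L = {a^n b^n : n ≥ 0} is not regular. ∎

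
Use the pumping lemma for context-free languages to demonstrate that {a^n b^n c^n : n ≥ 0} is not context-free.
Assume for contradiction that L is context-free, and let p ≥ 1 be the pumping length given by the pumping lemma for CFLs.
Choose s = a^p b^p c^p. Then s ∈ L and |s| = 3p ≥ p.
By the CFL pumping lemma, s = uvxyz for some u, v, x, y, z with |vxy| ≤ p, |vy| ≥ 1, and uv^i xy^i z ∈ L for every i ≥ 0.

Because |vxy| ≤ p, the window vxy cannot contain both an a and a c: any substring of s containing both must include the entire block b^p plus at least one a and one c, so it has length ≥ p + 2 > p.
Hence at least one of the letters a, c does not occur in vy at all.

Take i = 0: the string uxz is obtained from s by deleting |vy| ≥ 1 symbols, so |uxz| = 3p − |vy| < 3p.
But the letter (a or c) that does not occur in vy still occurs exactly p times in uxz. Every string of L with exactly p copies of some letter is a^p b^p c^p, of length 3p. Since |uxz| < 3p, uxz ∉ L.

This contradicts the CFL pumping lemma, which requires uv^i xy^i z ∈ L for all i ≥ 0.
Hence L = {a^n b^n c^n : n ≥ 0} is not context-free. ∎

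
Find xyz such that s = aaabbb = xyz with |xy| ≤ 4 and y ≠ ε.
x = '', y = 'aa', z = 'abbb'

For s = aaabbb and p = 4, one valid decomposition is:
- x = '' (length 0)
- y = 'aa' (length 2)
- z = 'abbb' (length 4)

Verification:
- xyz = '' + 'aa' + 'abbb' = aaabbb ✓
- |xy| = 2 ≤ 4 ✓
- |y| = 2 > 0 ✓

All pumping lemma constraints are satisfied.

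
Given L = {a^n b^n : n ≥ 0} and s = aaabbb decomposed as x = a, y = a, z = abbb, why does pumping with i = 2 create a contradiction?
xy²z = aaaabbb ∉ L

Pumping with i = 2 replaces y = a by y² = aa:
- Original: s = xyz = aaabbb; aaabbb = a^3 b^3 has equal counts (3 = 3), so it is in L
- Pumped: xy²z = a · aa · abbb = aaaabbb
- aaaabbb has 4 a's and 3 b's; 4 ≠ 3, so it is not in L

The pumping lemma would require xy²z ∈ L, so this decomposition yields a contradiction.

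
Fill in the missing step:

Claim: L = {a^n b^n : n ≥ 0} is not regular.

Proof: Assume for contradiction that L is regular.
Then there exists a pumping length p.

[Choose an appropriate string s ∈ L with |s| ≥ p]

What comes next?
s = a^p b^p

This string is in L (has equal a's and b's) and has length 2p ≥ p.
Any decomposition xyz with |xy| ≤ p means y consists only of a's,
so pumping will unbalance the counts.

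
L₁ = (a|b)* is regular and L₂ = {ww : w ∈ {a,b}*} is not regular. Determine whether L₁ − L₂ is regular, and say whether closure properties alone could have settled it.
No — L₁ − L₂ is not regular.

L₁ − L₂ is the complement of {ww} within {a,b}*. If it were regular, its complement {ww} would be regular as well (regular languages are closed under complement) — contradiction. So L₁ − L₂ is not regular.

Note that the bare facts "L₁ regular, L₂ non-regular" do not settle the question by themselves: the closure of regular languages under ∪, ∩, complement and difference applies only when BOTH operands are regular. With a non-regular operand the result can come out regular or non-regular depending on the specific languages, so one has to work out L₁ − L₂ for this particular pair, as above.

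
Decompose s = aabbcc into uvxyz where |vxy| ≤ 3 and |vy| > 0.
u='aa', v='b', x='b', y='c', z='c'

For s = aabbcc with pumping length p = 3:

One valid decomposition:
- u = 'aa'
- v = 'b'
- x = 'b'
- y = 'c'
- z = 'c'

Verification:
- uvxyz = 'aa' + 'b' + 'b' + 'c' + 'c' = aabbcc ✓
- |vxy| = |'bbc'| = 3 ≤ 3 ✓
- |vy| = |'bc'| = 2 > 0 ✓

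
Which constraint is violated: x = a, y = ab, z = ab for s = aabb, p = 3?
Violated: xyz = s

The decomposition x = a, y = ab, z = ab for s = aabb with p = 3
violates the constraint: xyz = s

xyz = 'a' + 'ab' + 'ab' = 'aabab' ≠ 'aabb' = s. The decomposition doesn't reconstruct s.

Pumping lemma constraints:
1. xyz = s (decomposition is valid)
2. |xy| ≤ p
3. |y| > 0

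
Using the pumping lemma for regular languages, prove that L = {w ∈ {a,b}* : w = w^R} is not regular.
Assume for contradiction that L is regular, and let p ≥ 1 be the pumping length given by the pumping lemma.
Choose s = a^p b a^p. Then s ∈ L (it reads the same in both directions) and |s| = 2p + 1 ≥ p.
By the pumping lemma, s = xyz for some x, y, z with |xy| ≤ p, |y| ≥ 1, and xy^i z ∈ L for every i ≥ 0.
Since |xy| ≤ p and the first p symbols of s are all a's, y = a^k for some k with 1 ≤ k ≤ p.

Take i = 0: xy⁰z = a^(p − k) b a^p.
Its reversal is a^p b a^(p − k). These differ because the block of a's before the unique b has length p − k in one and p in the other, and p − k ≠ p since k ≥ 1. So xy⁰z is not a palindrome, i.e. xy⁰z ∉ L.

This contradicts the pumping lemma, which requires xy^i z ∈ L for all i ≥ 0.
Hence L = {w ∈ {a,b}* : w = w^R} is not regular. ∎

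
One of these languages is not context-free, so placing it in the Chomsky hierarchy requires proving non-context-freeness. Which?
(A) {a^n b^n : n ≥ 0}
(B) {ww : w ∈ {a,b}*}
(B) {ww : w ∈ {a,b}*}

(B) {ww : w ∈ {a,b}*} requires the CFL pumping lemma.

- {a^n b^n : n ≥ 0} is context-free (but not regular)
  • Can be shown non-regular with the regular pumping lemma
  • After pumping, the number of a's and b's become unequal

- {ww : w ∈ {a,b}*} is NOT context-free
  • Requires the CFL pumping lemma to prove
  • Cannot verify equality of two arbitrary substrings

The CFL pumping lemma is "stronger" in that it can prove non-membership
in the larger class of context-free languages.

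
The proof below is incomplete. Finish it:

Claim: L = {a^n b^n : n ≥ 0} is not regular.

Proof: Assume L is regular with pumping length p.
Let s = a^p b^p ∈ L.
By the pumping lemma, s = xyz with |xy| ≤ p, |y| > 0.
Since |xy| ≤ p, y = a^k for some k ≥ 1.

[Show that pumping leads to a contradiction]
Consider xy²z = a^(p+k) b^p.

Since k ≥ 1, we have p + k > p.
So xy²z has more a's than b's: (p+k) a's vs p b's.
This means xy²z ∉ L because a^n b^n requires equal counts.

This contradicts the pumping lemma which states xy²z ∈ L.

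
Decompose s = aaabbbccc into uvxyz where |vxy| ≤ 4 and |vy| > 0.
u='aa', v='a', x='bb', y='b', z='ccc'

For s = aaabbbccc with pumping length p = 4:

One valid decomposition:
- u = 'aa'
- v = 'a'
- x = 'bb'
- y = 'b'
- z = 'ccc'

Verification:
- uvxyz = 'aa' + 'a' + 'bb' + 'b' + 'ccc' = aaabbbccc ✓
- |vxy| = |'abbb'| = 4 ≤ 4 ✓
- |vy| = |'ab'| = 2 > 0 ✓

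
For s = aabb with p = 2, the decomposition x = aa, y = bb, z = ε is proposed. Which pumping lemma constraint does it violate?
Violated: |xy| ≤ p

The decomposition x = aa, y = bb, z = ε for s = aabb with p = 2
violates the constraint: |xy| ≤ p

|xy| = |aabb| = 4 > 2 = p. The decomposition puts too many characters in xy.

Pumping lemma constraints:
1. xyz = s (decomposition is valid)
2. |xy| ≤ p
3. |y| > 0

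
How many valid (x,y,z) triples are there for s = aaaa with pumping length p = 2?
3

For s = 'aaaa' with pumping length p = 2:

Constraints: |xy| ≤ 2, |y| > 0

Valid decompositions (|xy| ≤ p, |y| ≥ 1):
  • x='', y='a', z='aaa'
  • x='a', y='a', z='aa'
  • x='', y='aa', z='aa'

Total count: 3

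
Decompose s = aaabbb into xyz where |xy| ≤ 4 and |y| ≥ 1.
x = 'aaa', y = 'b', z = 'bb'

For s = aaabbb and p = 4, one valid decomposition is:
- x = 'aaa' (length 3)
- y = 'b' (length 1)
- z = 'bb' (length 2)

Verification:
- xyz = 'aaa' + 'b' + 'bb' = aaabbb ✓
- |xy| = 4 ≤ 4 ✓
- |y| = 1 > 0 ✓

All pumping lemma constraints are satisfied.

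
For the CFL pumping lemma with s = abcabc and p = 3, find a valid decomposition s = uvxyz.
u='ab', v='c', x='a', y='b', z='c'

For s = abcabc with pumping length p = 3:

One valid decomposition:
- u = 'ab'
- v = 'c'
- x = 'a'
- y = 'b'
- z = 'c'

Verification:
- uvxyz = 'ab' + 'c' + 'a' + 'b' + 'c' = abcabc ✓
- |vxy| = |'cab'| = 3 ≤ 3 ✓
- |vy| = |'cb'| = 2 > 0 ✓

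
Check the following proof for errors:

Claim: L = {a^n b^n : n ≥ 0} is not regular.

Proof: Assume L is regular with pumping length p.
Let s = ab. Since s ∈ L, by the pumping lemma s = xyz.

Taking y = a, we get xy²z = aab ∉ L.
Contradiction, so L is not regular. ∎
The proof is INCORRECT.

Error: The string s = ab may be shorter than p.
The pumping lemma only applies to strings with |s| ≥ p, and p is not under our control.
We must choose s in terms of p, e.g. s = a^p b^p, to ensure |s| ≥ p.
(The proof also fixes one particular y; a valid argument must handle every decomposition with |xy| ≤ p and |y| ≥ 1 — for s = a^p b^p this forces y = a^k, and then xy²z = a^(p+k) b^p ∉ L.)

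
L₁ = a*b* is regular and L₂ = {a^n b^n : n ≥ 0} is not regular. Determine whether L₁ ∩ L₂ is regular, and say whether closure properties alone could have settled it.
No — L₁ ∩ L₂ is not regular.

Every string a^n b^n already lies in a*b*, so L₁ ∩ L₂ = {a^n b^n : n ≥ 0} = L₂ itself, which is the standard non-regular language (pump s = a^p b^p).

Note that the bare facts "L₁ regular, L₂ non-regular" do not settle the question by themselves: the closure of regular languages under ∪, ∩, complement and difference applies only when BOTH operands are regular. With a non-regular operand the result can come out regular or non-regular depending on the specific languages, so one has to work out L₁ ∩ L₂ for this particular pair, as above.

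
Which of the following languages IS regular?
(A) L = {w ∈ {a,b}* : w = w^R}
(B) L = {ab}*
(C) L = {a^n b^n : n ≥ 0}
(B) {ab}*

(B) L = {ab}* is regular.

This can be recognized by a finite automaton (DFA/NFA).
Regular expressions like {ab}* define regular languages.

The other choices are not regular:
- {a^n b^n : n ≥ 0}: After pumping, the number of a's and b's become unequal
- {w ∈ {a,b}* : w = w^R}: After pumping, the string is no longer symmetric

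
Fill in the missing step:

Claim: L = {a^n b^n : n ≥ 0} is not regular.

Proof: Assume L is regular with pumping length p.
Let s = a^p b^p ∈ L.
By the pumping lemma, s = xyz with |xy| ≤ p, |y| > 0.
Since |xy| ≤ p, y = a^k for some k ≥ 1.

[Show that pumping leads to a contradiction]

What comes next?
Consider xy²z = a^(p+k) b^p.

Since k ≥ 1, we have p + k > p.
So xy²z has more a's than b's: (p+k) a's vs p b's.
This means xy²z ∉ L because a^n b^n requires equal counts.

This contradicts the pumping lemma which states xy²z ∈ L.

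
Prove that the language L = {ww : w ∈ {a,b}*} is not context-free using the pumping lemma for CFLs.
Assume for contradiction that L is context-free, and let p ≥ 1 be the pumping length given by the pumping lemma for CFLs.
Choose s = a^p b^p a^p b^p. Then s ∈ L (take w = a^p b^p) and |s| = 4p ≥ p.
By the CFL pumping lemma, s = uvxyz for some u, v, x, y, z with |vxy| ≤ p, |vy| ≥ 1, and uv^i xy^i z ∈ L for every i ≥ 0.

Write s as four blocks A₁ B₁ A₂ B₂ with A₁ = A₂ = a^p and B₁ = B₂ = b^p. Since |vxy| ≤ p, the window vxy lies inside at most two adjacent blocks. Take i = 0 and let t = uxz, so |t| = 4p − |vy| with 1 ≤ |vy| ≤ p. If |t| is odd, t ∉ L immediately, so assume |vy| is even (hence |vy| ≥ 2) and |t|/2 = 2p − |vy|/2, which satisfies p ≤ |t|/2 ≤ 2p − 1.

Case 1 (vxy inside A₁B₁): t = a^(p−j) b^(p−l) a^p b^p with j + l = |vy|. The second half of t has length < 2p, so it is a suffix of the trailing a^p b^p and ends in b; the first half is a^(p−j) b^(p−l) a^((j+l)/2), which ends in a because (j+l)/2 ≥ 1. The halves differ, so t ∉ L.

Case 2 (vxy inside B₁A₂, straddling the middle): t = a^p b^(p−j) a^(p−l) b^p with j + l = |vy|. If t = ww, then w is a prefix of t of length ≥ p, so w begins with a^p; and w is a suffix of t of length ≥ p, so w ends with b^p. That forces |w| ≥ 2p, contradicting |w| = |t|/2 ≤ 2p − 1. So t ∉ L.

Case 3 (vxy inside A₂B₂): t = a^p b^p a^(p−j) b^(p−l) with j + l = |vy|. The first half of t is a prefix of a^p b^p, so it begins with a; the second half is b^((j+l)/2) a^(p−j) b^(p−l), which begins with b. The halves differ, so t ∉ L.

In every case uv⁰xy⁰z = uxz ∉ L.

This contradicts the CFL pumping lemma, which requires uv^i xy^i z ∈ L for all i ≥ 0.
Hence L = {ww : w ∈ {a,b}*} is not context-free. ∎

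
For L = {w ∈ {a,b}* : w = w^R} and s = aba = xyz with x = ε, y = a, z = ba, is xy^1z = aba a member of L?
Yes

xy¹z = ε · a · ba = aba.
aba reversed is aba, the same string, so it is a palindrome and is in L.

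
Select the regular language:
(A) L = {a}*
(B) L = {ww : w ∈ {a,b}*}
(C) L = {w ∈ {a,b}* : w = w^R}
(A) {a}*

(A) L = {a}* is regular.

This can be recognized by a finite automaton (DFA/NFA).
Regular expressions like {a}* define regular languages.

The other choices are not regular:
- {ww : w ∈ {a,b}*}: After pumping, the two halves no longer match
- {w ∈ {a,b}* : w = w^R}: After pumping, the string is no longer symmetric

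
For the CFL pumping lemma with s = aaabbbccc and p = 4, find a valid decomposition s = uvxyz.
u='aa', v='a', x='bb', y='b', z='ccc'

For s = aaabbbccc with pumping length p = 4:

One valid decomposition:
- u = 'aa'
- v = 'a'
- x = 'bb'
- y = 'b'
- z = 'ccc'

Verification:
- uvxyz = 'aa' + 'a' + 'bb' + 'b' + 'ccc' = aaabbbccc ✓
- |vxy| = |'abbb'| = 4 ≤ 4 ✓
- |vy| = |'ab'| = 2 > 0 ✓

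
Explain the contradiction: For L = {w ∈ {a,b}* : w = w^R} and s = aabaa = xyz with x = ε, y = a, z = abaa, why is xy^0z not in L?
xy⁰z = abaa ∉ L

Pumping with i = 0 replaces y = a by y⁰ = ε:
- Original: s = xyz = aabaa; aabaa reversed is aabaa, the same string, so it is a palindrome and is in L
- Pumped: xy⁰z = ε · ε · abaa = abaa
- abaa reversed is aaba ≠ abaa, so it is not a palindrome and is not in L

The pumping lemma would require xy⁰z ∈ L, so this decomposition yields a contradiction.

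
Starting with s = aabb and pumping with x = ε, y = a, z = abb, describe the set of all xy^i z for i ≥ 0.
{xy^i z : i ≥ 0} = {a^(i+1) b^2 : i ≥ 0} = {abb, aabb, aaabb, ...}

With x = ε, y = a, z = abb: Starting with aabb and pumping the first 'a' (z = abb keeps the second 'a'), we get strings with i+1 a's followed by 2 b's for i = 0, 1, 2, ...; note bb is not produced because z always contributes one a.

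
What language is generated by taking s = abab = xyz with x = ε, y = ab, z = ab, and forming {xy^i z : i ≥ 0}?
{xy^i z : i ≥ 0} = {(ab)^(i+1) : i ≥ 0} = {ab, abab, ababab, ...}

With x = ε, y = ab, z = ab: Pumping 'ab' gives strings of alternating a's and b's.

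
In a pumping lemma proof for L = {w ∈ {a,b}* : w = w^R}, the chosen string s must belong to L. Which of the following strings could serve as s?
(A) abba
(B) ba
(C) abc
(A) abba

The pumping lemma is applied to a string s that lies in L, so first check membership of each option:
- (A) abba reversed is abba, the same string, so it is a palindrome and is in L ✓
- (B) ba reversed is ab ≠ ba, so it is not a palindrome and is not in L ✗
- (C) abc reversed is cba ≠ abc, so it is not a palindrome and is not in L ✗

Only (A) abba is in L, so it is the only candidate that could play the role of s.
(In a complete proof one picks s in terms of the pumping length p so that |s| ≥ p is guaranteed; a fixed string like abba illustrates the shape of such an s.)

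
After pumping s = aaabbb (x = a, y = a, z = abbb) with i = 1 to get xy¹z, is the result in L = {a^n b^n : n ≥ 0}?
Yes

xy¹z = a · a · abbb = aaabbb.
aaabbb = a^3 b^3 has equal counts (3 = 3), so it is in L.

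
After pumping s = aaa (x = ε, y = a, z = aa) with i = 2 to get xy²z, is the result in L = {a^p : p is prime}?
No

xy²z = ε · aa · aa = aaaa.
aaaa has length 4 = 2 × 2, which is not prime, so it is not in L.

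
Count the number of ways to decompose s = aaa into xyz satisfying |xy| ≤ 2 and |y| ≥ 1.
3

For s = 'aaa' with pumping length p = 2:

Constraints: |xy| ≤ 2, |y| > 0

Valid decompositions (|xy| ≤ p, |y| ≥ 1):
  • x='', y='a', z='aa'
  • x='a', y='a', z='a'
  • x='', y='aa', z='a'

Total count: 3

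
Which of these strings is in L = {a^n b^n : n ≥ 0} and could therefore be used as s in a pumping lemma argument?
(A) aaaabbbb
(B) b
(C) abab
(A) aaaabbbb

The pumping lemma is applied to a string s that lies in L, so first check membership of each option:
- (A) aaaabbbb = a^4 b^4 has equal counts (4 = 4), so it is in L ✓
- (B) b has 0 a's and 1 b's; 0 ≠ 1, so it is not in L ✗
- (C) abab has an a after a b, so it is not of the form a^n b^n and is not in L ✗

Only (A) aaaabbbb is in L, so it is the only candidate that could play the role of s.
(In a complete proof one picks s in terms of the pumping length p so that |s| ≥ p is guaranteed; a fixed string like aaaabbbb illustrates the shape of such an s.)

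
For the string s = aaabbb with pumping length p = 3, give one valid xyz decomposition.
x = '', y = 'a', z = 'aabbb'

For s = aaabbb and p = 3, one valid decomposition is:
- x = '' (length 0)
- y = 'a' (length 1)
- z = 'aabbb' (length 5)

Verification:
- xyz = '' + 'a' + 'aabbb' = aaabbb ✓
- |xy| = 1 ≤ 3 ✓
- |y| = 1 > 0 ✓

All pumping lemma constraints are satisfied.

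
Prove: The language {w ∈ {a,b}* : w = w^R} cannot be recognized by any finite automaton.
Assume for contradiction that L is regular, and let p ≥ 1 be the pumping length given by the pumping lemma.
Choose s = a^p b a^p. Then s ∈ L (it reads the same in both directions) and |s| = 2p + 1 ≥ p.
By the pumping lemma, s = xyz for some x, y, z with |xy| ≤ p, |y| ≥ 1, and xy^i z ∈ L for every i ≥ 0.
Since |xy| ≤ p and the first p symbols of s are all a's, y = a^k for some k with 1 ≤ k ≤ p.

Take i = 2: xy²z = a^(p + k) b a^p.
Its reversal is a^p b a^(p + k). These differ because the block of a's before the unique b has length p + k in one and p in the other, and p + k ≠ p since k ≥ 1. So xy²z is not a palindrome, i.e. xy²z ∉ L.

This contradicts the pumping lemma, which requires xy^i z ∈ L for all i ≥ 0.
Hence L = {w ∈ {a,b}* : w = w^R} is not regular. ∎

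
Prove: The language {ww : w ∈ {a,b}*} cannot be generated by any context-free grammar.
Assume for contradiction that L is context-free, and let p ≥ 1 be the pumping length given by the pumping lemma for CFLs.
Choose s = a^p b^p a^p b^p. Then s ∈ L (take w = a^p b^p) and |s| = 4p ≥ p.
By the CFL pumping lemma, s = uvxyz for some u, v, x, y, z with |vxy| ≤ p, |vy| ≥ 1, and uv^i xy^i z ∈ L for every i ≥ 0.

Write s as four blocks A₁ B₁ A₂ B₂ with A₁ = A₂ = a^p and B₁ = B₂ = b^p. Since |vxy| ≤ p, the window vxy lies inside at most two adjacent blocks. Take i = 0 and let t = uxz, so |t| = 4p − |vy| with 1 ≤ |vy| ≤ p. If |t| is odd, t ∉ L immediately, so assume |vy| is even (hence |vy| ≥ 2) and |t|/2 = 2p − |vy|/2, which satisfies p ≤ |t|/2 ≤ 2p − 1.

Case 1 (vxy inside A₁B₁): t = a^(p−j) b^(p−l) a^p b^p with j + l = |vy|. The second half of t has length < 2p, so it is a suffix of the trailing a^p b^p and ends in b; the first half is a^(p−j) b^(p−l) a^((j+l)/2), which ends in a because (j+l)/2 ≥ 1. The halves differ, so t ∉ L.

Case 2 (vxy inside B₁A₂, straddling the middle): t = a^p b^(p−j) a^(p−l) b^p with j + l = |vy|. If t = ww, then w is a prefix of t of length ≥ p, so w begins with a^p; and w is a suffix of t of length ≥ p, so w ends with b^p. That forces |w| ≥ 2p, contradicting |w| = |t|/2 ≤ 2p − 1. So t ∉ L.

Case 3 (vxy inside A₂B₂): t = a^p b^p a^(p−j) b^(p−l) with j + l = |vy|. The first half of t is a prefix of a^p b^p, so it begins with a; the second half is b^((j+l)/2) a^(p−j) b^(p−l), which begins with b. The halves differ, so t ∉ L.

In every case uv⁰xy⁰z = uxz ∉ L.

This contradicts the CFL pumping lemma, which requires uv^i xy^i z ∈ L for all i ≥ 0.
Hence L = {ww : w ∈ {a,b}*} is not context-free. ∎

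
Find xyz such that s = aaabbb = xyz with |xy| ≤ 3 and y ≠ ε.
x = 'a', y = 'aa', z = 'bbb'

For s = aaabbb and p = 3, one valid decomposition is:
- x = 'a' (length 1)
- y = 'aa' (length 2)
- z = 'bbb' (length 3)

Verification:
- xyz = 'a' + 'aa' + 'bbb' = aaabbb ✓
- |xy| = 3 ≤ 3 ✓
- |y| = 2 > 0 ✓

All pumping lemma constraints are satisfied.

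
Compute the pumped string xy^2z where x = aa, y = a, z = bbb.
aaaabbb

Given x = 'aa', y = 'a', z = 'bbb' and i = 2:

xy^2z = x + y·y·...·y (2 times) + z
       = 'aa' + 'a'^2 + 'bbb'
       = 'aa' + 'aa' + 'bbb'
       = 'aaaabbb'

The pumped string is 'aaaabbb' with length 7.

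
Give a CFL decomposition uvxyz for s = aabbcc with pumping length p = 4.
u='a', v='a', x='bb', y='c', z='c'

For s = aabbcc with pumping length p = 4:

One valid decomposition:
- u = 'a'
- v = 'a'
- x = 'bb'
- y = 'c'
- z = 'c'

Verification:
- uvxyz = 'a' + 'a' + 'bb' + 'c' + 'c' = aabbcc ✓
- |vxy| = |'abbc'| = 4 ≤ 4 ✓
- |vy| = |'ac'| = 2 > 0 ✓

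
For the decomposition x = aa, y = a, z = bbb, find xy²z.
aaaabbb

Given x = 'aa', y = 'a', z = 'bbb' and i = 2:

xy^2z = x + y·y·...·y (2 times) + z
       = 'aa' + 'a'^2 + 'bbb'
       = 'aa' + 'aa' + 'bbb'
       = 'aaaabbb'

The pumped string is 'aaaabbb' with length 7.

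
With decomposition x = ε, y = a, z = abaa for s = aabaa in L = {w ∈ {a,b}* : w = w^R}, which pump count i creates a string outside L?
i = 2

xy²z = ε · aa · abaa = aaabaa; aaabaa reversed is aabaaa ≠ aaabaa, so it is not a palindrome and is not in L.
(Other choices also work, e.g. i = 0, 3; only i = 1 is guaranteed to stay in L since xy¹z = s.)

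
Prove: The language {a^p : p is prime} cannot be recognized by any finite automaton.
Assume for contradiction that L is regular, and let p ≥ 1 be the pumping length given by the pumping lemma.
Choose a prime q with q ≥ p (one exists because there are infinitely many primes) and let s = a^q. Then s ∈ L and |s| = q ≥ p.
By the pumping lemma, s = xyz for some x, y, z with |xy| ≤ p, |y| ≥ 1, and xy^i z ∈ L for every i ≥ 0.
Here y = a^k for some k with 1 ≤ k ≤ p, and xy^i z = a^(q + (i − 1)k) for every i ≥ 0.

Take i = q + 1: |xy^(q+1) z| = q + qk = q(k + 1).
Both factors satisfy q ≥ 2 and k + 1 ≥ 2, so q(k + 1) is composite, and xy^(q+1) z ∉ L.

This contradicts the pumping lemma, which requires xy^i z ∈ L for all i ≥ 0.
Hence L = {a^p : p is prime} is not regular. ∎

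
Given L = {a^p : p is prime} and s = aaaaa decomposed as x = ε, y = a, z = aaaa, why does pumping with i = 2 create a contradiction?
xy²z = aaaaaa ∉ L

Pumping with i = 2 replaces y = a by y² = aa:
- Original: s = xyz = aaaaa; aaaaa has length 5, which is prime, so it is in L
- Pumped: xy²z = ε · aa · aaaa = aaaaaa
- aaaaaa has length 6 = 2 × 3, which is not prime, so it is not in L

The pumping lemma would require xy²z ∈ L, so this decomposition yields a contradiction.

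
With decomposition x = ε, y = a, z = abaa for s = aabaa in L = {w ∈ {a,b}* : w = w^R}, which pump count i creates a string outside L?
i = 0

xy⁰z = ε · ε · abaa = abaa; abaa reversed is aaba ≠ abaa, so it is not a palindrome and is not in L.
(Other choices also work, e.g. i = 2, 3; only i = 1 is guaranteed to stay in L since xy¹z = s.)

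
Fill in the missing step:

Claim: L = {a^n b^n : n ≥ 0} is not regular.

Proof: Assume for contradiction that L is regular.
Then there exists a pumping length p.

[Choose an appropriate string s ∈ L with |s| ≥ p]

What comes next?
s = a^p b^p

This string is in L (has equal a's and b's) and has length 2p ≥ p.
Any decomposition xyz with |xy| ≤ p means y consists only of a's,
so pumping will unbalance the counts.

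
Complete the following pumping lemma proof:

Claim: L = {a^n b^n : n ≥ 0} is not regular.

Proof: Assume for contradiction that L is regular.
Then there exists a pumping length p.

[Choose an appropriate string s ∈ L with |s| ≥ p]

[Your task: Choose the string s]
s = a^p b^p

This string is in L (has equal a's and b's) and has length 2p ≥ p.
Any decomposition xyz with |xy| ≤ p means y consists only of a's,
so pumping will unbalance the counts.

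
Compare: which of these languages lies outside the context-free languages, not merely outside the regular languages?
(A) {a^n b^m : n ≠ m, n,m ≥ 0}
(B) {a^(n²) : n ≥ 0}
(B) {a^(n²) : n ≥ 0}

(B) {a^(n²) : n ≥ 0} requires the CFL pumping lemma.

- {a^n b^m : n ≠ m, n,m ≥ 0} is context-free (but not regular)
  • Can be shown non-regular with the regular pumping lemma
  • After pumping a's, we can make n = m

- {a^(n²) : n ≥ 0} is NOT context-free
  • Requires the CFL pumping lemma to prove
  • Gaps between squares grow unboundedly

The CFL pumping lemma is "stronger" in that it can prove non-membership
in the larger class of context-free languages.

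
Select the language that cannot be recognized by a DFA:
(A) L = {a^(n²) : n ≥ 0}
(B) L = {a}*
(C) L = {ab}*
(A) {a^(n²) : n ≥ 0}

(A) L = {a^(n²) : n ≥ 0} is NOT regular.

The pumping lemma can be used to prove this:
After pumping, length is no longer a perfect square

The other languages are regular because they can be recognized by finite automata.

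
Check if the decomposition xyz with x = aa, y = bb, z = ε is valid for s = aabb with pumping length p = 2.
Violated: |xy| ≤ p

The decomposition x = aa, y = bb, z = ε for s = aabb with p = 2
violates the constraint: |xy| ≤ p

|xy| = |aabb| = 4 > 2 = p. The decomposition puts too many characters in xy.

Pumping lemma constraints:
1. xyz = s (decomposition is valid)
2. |xy| ≤ p
3. |y| > 0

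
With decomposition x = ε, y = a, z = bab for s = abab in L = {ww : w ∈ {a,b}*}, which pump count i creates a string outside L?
i = 3

xy³z = ε · aaa · bab = aaabab; aaabab has length 6; its halves are aaa and bab, which differ, so it is not in L.
(Other choices also work, e.g. i = 0, 2; only i = 1 is guaranteed to stay in L since xy¹z = s.)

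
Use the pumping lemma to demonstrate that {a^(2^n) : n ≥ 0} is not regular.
Assume for contradiction that L is regular, and let p ≥ 1 be the pumping length given by the pumping lemma.
Choose s = a^(2^p). Then s ∈ L and |s| = 2^p ≥ p.
By the pumping lemma, s = xyz for some x, y, z with |xy| ≤ p, |y| ≥ 1, and xy^i z ∈ L for every i ≥ 0.
Here y = a^k for some k with 1 ≤ k ≤ |xy| ≤ p, and p < 2^p.

Take i = 2: |xy²z| = 2^p + k.
Now 2^p < 2^p + k ≤ 2^p + p < 2^p + 2^p = 2^(p+1).
So |xy²z| lies strictly between the consecutive powers of two 2^p and 2^(p+1), hence is not a power of 2, and xy²z ∉ L.

This contradicts the pumping lemma, which requires xy^i z ∈ L for all i ≥ 0.
Hence L = {a^(2^n) : n ≥ 0} is not regular. ∎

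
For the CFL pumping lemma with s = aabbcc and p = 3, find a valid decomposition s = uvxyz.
u='aa', v='b', x='b', y='c', z='c'

For s = aabbcc with pumping length p = 3:

One valid decomposition:
- u = 'aa'
- v = 'b'
- x = 'b'
- y = 'c'
- z = 'c'

Verification:
- uvxyz = 'aa' + 'b' + 'b' + 'c' + 'c' = aabbcc ✓
- |vxy| = |'bbc'| = 3 ≤ 3 ✓
- |vy| = |'bc'| = 2 > 0 ✓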